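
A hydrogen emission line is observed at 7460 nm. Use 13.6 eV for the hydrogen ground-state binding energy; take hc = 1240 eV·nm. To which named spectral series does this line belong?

ΔE = 1240/7460 = 0.1662 eV.
This matches 13.6 × (1/5² − 1/6²), so n_f = 5: the Pfund series.

Pfund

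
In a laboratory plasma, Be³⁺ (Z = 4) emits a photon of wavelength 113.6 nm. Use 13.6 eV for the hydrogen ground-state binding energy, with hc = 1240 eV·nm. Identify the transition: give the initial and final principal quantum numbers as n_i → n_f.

The photon energy is ΔE = hc/λ = 1240 / 113.6 = 10.92 eV.
With Z = 4, ΔE = 217.6 × (1/n_f² − 1/n_i²), so 1/n_f² − 1/n_i² = 0.05016.
Trying n_f = 4 gives 1/n_i² = 0.01234, i.e. n_i ≈ 9; this pair matches.

n_i = 9, n_f = 4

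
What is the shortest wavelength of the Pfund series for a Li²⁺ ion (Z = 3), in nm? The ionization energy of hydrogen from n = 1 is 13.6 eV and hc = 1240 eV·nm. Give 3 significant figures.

The Pfund series has lower level n_f = 5; the series limit corresponds to n_i → ∞.
ΔE_max = 13.6 × 9 / 5² = 4.896 eV.
λ_min = 1240 / 4.896 = 253 nm.

253 nm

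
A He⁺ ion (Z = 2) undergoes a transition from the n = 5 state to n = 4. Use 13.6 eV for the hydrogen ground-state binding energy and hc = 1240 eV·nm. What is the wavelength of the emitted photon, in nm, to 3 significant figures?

1010 nm

For Z = 2 the level energies scale as Z², so the effective Rydberg energy is 13.6 × 4 = 54.40 eV.
ΔE = 54.40 × (1/4² − 1/5²) = 54.40 × 0.02250 = 1.224 eV.
λ = hc/ΔE = 1240 / 1.224 = 1010 nm.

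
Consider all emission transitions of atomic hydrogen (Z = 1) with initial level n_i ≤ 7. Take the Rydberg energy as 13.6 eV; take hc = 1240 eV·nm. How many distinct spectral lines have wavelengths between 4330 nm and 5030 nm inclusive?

1

Enumerate all n_i → n_f pairs with 1 ≤ n_f < n_i ≤ 7 and compute λ = 1240 / [13.6·1·(1/n_f² − 1/n_i²)].
Lines falling in [4330, 5030] nm: 7→5 (4654 nm).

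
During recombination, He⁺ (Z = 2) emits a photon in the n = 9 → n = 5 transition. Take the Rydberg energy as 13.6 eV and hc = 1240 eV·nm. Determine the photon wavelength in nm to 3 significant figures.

824 nm

For Z = 2 the level energies scale as Z², so the effective Rydberg energy is 13.6 × 4 = 54.40 eV.
ΔE = 54.40 × (1/5² − 1/9²) = 54.40 × 0.02765 = 1.504 eV.
λ = hc/ΔE = 1240 / 1.504 = 824 nm.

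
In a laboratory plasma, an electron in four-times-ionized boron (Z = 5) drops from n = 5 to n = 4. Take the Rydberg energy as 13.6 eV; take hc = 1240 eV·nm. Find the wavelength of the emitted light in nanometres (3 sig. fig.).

For Z = 5 the level energies scale as Z², so the effective Rydberg energy is 13.6 × 25 = 340.0 eV.
ΔE = 340.0 × (1/4² − 1/5²) = 340.0 × 0.02250 = 7.650 eV.
λ = hc/ΔE = 1240 / 7.650 = 162 nm.

162 nm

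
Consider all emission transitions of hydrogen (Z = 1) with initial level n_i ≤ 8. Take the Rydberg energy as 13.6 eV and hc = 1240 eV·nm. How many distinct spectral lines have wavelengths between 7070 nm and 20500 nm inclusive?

Enumerate all n_i → n_f pairs with 1 ≤ n_f < n_i ≤ 8 and compute λ = 1240 / [13.6·1·(1/n_f² − 1/n_i²)].
Lines falling in [7070, 20500] nm: 6→5 (7460 nm), 8→6 (7503 nm), 7→6 (12370 nm), 8→7 (19060 nm).

4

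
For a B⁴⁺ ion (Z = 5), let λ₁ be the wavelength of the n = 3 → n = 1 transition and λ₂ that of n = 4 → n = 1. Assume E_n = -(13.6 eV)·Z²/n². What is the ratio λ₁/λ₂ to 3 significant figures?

λ ∝ 1/ΔE ∝ 1/(1/n_f² − 1/n_i²), and the Z² and hc factors cancel in the ratio.
λ₁/λ₂ = (1/1² − 1/4²)/(1/1² − 1/3²) = 0.9375/0.8889 = 1.05.

1.05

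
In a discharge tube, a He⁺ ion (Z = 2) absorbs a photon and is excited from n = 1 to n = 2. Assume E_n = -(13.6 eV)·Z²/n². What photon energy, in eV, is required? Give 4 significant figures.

The Bohr energies scale as Z², so for Z = 2: E_n = −54.40/n² eV.
E_2 = −54.40/4 = −13.60 eV and E_1 = −54.40/1 = −54.40 eV.
The photon energy is |E_2 − E_1| = 40.80 eV.

40.80 eV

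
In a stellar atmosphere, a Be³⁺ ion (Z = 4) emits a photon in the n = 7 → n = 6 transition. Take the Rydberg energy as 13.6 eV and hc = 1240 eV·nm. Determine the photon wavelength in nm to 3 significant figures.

773 nm

For Z = 4 the level energies scale as Z², so the effective Rydberg energy is 13.6 × 16 = 217.6 eV.
ΔE = 217.6 × (1/6² − 1/7²) = 217.6 × 0.007370 = 1.604 eV.
λ = hc/ΔE = 1240 / 1.604 = 773 nm.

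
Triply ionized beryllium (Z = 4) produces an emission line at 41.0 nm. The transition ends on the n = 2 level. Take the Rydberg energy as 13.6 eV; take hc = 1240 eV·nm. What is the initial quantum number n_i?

n_i = 3

The photon energy is ΔE = hc/λ = 1240 / 41.0 = 30.24 eV.
With Z = 4, ΔE = 217.6 × (1/n_f² − 1/n_i²), so 1/n_f² − 1/n_i² = 0.1390.
With n_f = 2: 1/n_i² = 1/4 − 0.1390 = 0.1110, so n_i ≈ 3.00.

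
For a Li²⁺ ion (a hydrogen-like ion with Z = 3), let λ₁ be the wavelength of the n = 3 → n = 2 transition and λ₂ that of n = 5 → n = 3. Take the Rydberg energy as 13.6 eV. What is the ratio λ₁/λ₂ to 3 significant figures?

λ ∝ 1/ΔE ∝ 1/(1/n_f² − 1/n_i²), and the Z² and hc factors cancel in the ratio.
λ₁/λ₂ = (1/3² − 1/5²)/(1/2² − 1/3²) = 0.07111/0.1389 = 0.512.

0.512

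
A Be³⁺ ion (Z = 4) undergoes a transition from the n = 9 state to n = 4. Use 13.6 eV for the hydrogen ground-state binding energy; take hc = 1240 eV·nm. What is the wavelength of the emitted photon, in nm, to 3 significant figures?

For Z = 4 the level energies scale as Z², so the effective Rydberg energy is 13.6 × 16 = 217.6 eV.
ΔE = 217.6 × (1/4² − 1/9²) = 217.6 × 0.05015 = 10.91 eV.
λ = hc/ΔE = 1240 / 10.91 = 114 nm.

114 nm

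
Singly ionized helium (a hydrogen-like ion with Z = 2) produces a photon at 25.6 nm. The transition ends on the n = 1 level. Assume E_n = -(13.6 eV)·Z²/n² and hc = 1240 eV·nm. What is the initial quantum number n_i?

The photon energy is ΔE = hc/λ = 1240 / 25.6 = 48.44 eV.
With Z = 2, ΔE = 54.40 × (1/n_f² − 1/n_i²), so 1/n_f² − 1/n_i² = 0.8904.
With n_f = 1: 1/n_i² = 1/1 − 0.8904 = 0.1096, so n_i ≈ 3.02.

n_i = 3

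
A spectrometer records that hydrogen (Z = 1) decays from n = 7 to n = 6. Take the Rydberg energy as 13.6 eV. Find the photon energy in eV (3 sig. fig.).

E_7 = −13.60/49 = −0.2776 eV and E_6 = −13.60/36 = −0.3778 eV.
The photon energy is |E_7 − E_6| = 0.100 eV.

0.100 eV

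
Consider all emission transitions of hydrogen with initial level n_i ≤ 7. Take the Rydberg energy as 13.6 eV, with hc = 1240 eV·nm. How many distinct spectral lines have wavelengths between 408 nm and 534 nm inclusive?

3

Enumerate all n_i → n_f pairs with 1 ≤ n_f < n_i ≤ 7 and compute λ = 1240 / [13.6·1·(1/n_f² − 1/n_i²)].
Lines falling in [408, 534] nm: 6→2 (410.3 nm), 5→2 (434.2 nm), 4→2 (486.3 nm).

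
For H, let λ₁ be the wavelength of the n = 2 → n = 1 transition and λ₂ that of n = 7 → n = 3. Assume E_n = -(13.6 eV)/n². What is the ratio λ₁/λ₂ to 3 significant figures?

0.121

λ ∝ 1/ΔE ∝ 1/(1/n_f² − 1/n_i²), and the Z² and hc factors cancel in the ratio.
λ₁/λ₂ = (1/3² − 1/7²)/(1/1² − 1/2²) = 0.09070/0.7500 = 0.121.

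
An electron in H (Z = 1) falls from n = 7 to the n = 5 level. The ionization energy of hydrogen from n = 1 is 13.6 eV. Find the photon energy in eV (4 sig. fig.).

0.2664 eV

E_7 = −13.60/49 = −0.2776 eV and E_5 = −13.60/25 = −0.5440 eV.
The photon energy is |E_7 − E_5| = 0.2664 eV.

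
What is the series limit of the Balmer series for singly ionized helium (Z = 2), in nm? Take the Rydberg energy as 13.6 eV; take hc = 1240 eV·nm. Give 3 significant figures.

91.2 nm

The Balmer series has lower level n_f = 2; the series limit corresponds to n_i → ∞.
ΔE_max = 13.6 × 4 / 2² = 13.60 eV.
λ_min = 1240 / 13.60 = 91.2 nm.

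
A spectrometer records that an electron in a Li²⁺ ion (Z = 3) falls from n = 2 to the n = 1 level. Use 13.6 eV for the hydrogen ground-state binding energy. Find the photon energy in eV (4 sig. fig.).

The Bohr energies scale as Z², so for Z = 3: E_n = −122.4/n² eV.
E_2 = −122.4/4 = −30.60 eV and E_1 = −122.4/1 = −122.4 eV.
The photon energy is |E_2 − E_1| = 91.80 eV.

91.80 eV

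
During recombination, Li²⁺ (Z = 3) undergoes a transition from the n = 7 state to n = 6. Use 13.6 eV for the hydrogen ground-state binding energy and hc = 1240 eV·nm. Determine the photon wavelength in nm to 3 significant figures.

For Z = 3 the level energies scale as Z², so the effective Rydberg energy is 13.6 × 9 = 122.4 eV.
ΔE = 122.4 × (1/6² − 1/7²) = 122.4 × 0.007370 = 0.9020 eV.
λ = hc/ΔE = 1240 / 0.9020 = 1370 nm.

1370 nm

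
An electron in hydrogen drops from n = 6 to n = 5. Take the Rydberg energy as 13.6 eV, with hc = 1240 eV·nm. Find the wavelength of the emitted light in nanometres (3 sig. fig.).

ΔE = 13.60 × (1/5² − 1/6²) = 13.60 × 0.01222 = 0.1662 eV.
λ = hc/ΔE = 1240 / 0.1662 = 7460 nm.

7460 nm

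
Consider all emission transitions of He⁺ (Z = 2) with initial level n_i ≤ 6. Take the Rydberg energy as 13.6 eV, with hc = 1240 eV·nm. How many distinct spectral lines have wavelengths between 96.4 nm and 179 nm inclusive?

Enumerate all n_i → n_f pairs with 1 ≤ n_f < n_i ≤ 6 and compute λ = 1240 / [13.6·4·(1/n_f² − 1/n_i²)].
Lines falling in [96.4, 179] nm: 6→2 (102.6 nm), 5→2 (108.5 nm), 4→2 (121.6 nm), 3→2 (164.1 nm).

4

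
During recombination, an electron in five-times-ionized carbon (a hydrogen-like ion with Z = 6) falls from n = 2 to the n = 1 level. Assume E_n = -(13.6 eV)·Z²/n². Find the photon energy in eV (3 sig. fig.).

367 eV

The Bohr energies scale as Z², so for Z = 6: E_n = −489.6/n² eV.
E_2 = −489.6/4 = −122.4 eV and E_1 = −489.6/1 = −489.6 eV.
The photon energy is |E_2 − E_1| = 367 eV.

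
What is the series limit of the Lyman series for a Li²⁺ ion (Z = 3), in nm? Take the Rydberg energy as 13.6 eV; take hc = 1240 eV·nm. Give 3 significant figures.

10.1 nm

The Lyman series has lower level n_f = 1; the series limit corresponds to n_i → ∞.
ΔE_max = 13.6 × 9 / 1² = 122.4 eV.
λ_min = 1240 / 122.4 = 10.1 nm.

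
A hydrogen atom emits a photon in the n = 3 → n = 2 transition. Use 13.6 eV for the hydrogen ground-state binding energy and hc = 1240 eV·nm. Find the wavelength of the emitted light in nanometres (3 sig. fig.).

ΔE = 13.60 × (1/2² − 1/3²) = 13.60 × 0.1389 = 1.889 eV.
λ = hc/ΔE = 1240 / 1.889 = 656 nm.

656 nm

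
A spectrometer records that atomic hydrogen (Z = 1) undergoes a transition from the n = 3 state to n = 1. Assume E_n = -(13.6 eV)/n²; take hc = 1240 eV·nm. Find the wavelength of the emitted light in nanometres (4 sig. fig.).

ΔE = 13.60 × (1/1² − 1/3²) = 13.60 × 0.8889 = 12.09 eV.
λ = hc/ΔE = 1240 / 12.09 = 102.6 nm.

102.6 nm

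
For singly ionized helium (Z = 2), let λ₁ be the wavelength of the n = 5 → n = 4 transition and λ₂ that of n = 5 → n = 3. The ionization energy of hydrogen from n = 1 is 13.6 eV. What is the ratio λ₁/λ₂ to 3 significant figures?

3.16

λ ∝ 1/ΔE ∝ 1/(1/n_f² − 1/n_i²), and the Z² and hc factors cancel in the ratio.
λ₁/λ₂ = (1/3² − 1/5²)/(1/4² − 1/5²) = 0.07111/0.02250 = 3.16.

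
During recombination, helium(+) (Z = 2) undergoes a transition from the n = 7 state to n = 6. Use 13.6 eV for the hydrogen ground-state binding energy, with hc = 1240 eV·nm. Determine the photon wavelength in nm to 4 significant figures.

For Z = 2 the level energies scale as Z², so the effective Rydberg energy is 13.6 × 4 = 54.40 eV.
ΔE = 54.40 × (1/6² − 1/7²) = 54.40 × 0.007370 = 0.4009 eV.
λ = hc/ΔE = 1240 / 0.4009 = 3093 nm.

3093 nm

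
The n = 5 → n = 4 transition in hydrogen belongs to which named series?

The series is set by the lower level: n_f = 4 is the Brackett series.

Brackett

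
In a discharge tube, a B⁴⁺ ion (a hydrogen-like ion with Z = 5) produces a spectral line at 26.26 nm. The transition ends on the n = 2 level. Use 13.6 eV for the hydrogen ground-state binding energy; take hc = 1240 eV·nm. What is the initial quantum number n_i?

The photon energy is ΔE = hc/λ = 1240 / 26.26 = 47.22 eV.
With Z = 5, ΔE = 340.0 × (1/n_f² − 1/n_i²), so 1/n_f² − 1/n_i² = 0.1389.
With n_f = 2: 1/n_i² = 1/4 − 0.1389 = 0.1111, so n_i ≈ 3.00.

n_i = 3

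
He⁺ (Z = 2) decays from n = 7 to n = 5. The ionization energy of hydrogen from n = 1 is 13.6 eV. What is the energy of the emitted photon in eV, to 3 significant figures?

The Bohr energies scale as Z², so for Z = 2: E_n = −54.40/n² eV.
E_7 = −54.40/49 = −1.110 eV and E_5 = −54.40/25 = −2.176 eV.
The photon energy is |E_7 − E_5| = 1.07 eV.

1.07 eV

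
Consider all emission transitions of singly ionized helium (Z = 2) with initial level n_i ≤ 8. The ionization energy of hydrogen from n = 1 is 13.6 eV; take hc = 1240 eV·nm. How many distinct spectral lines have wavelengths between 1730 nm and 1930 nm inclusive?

Enumerate all n_i → n_f pairs with 1 ≤ n_f < n_i ≤ 8 and compute λ = 1240 / [13.6·4·(1/n_f² − 1/n_i²)].
Lines falling in [1730, 1930] nm: 6→5 (1865 nm), 8→6 (1876 nm).

2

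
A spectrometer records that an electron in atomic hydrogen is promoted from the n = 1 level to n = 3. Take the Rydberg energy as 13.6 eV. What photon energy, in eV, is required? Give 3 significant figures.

12.1 eV

E_3 = −13.60/9 = −1.511 eV and E_1 = −13.60/1 = −13.60 eV.
The photon energy is |E_3 − E_1| = 12.1 eV.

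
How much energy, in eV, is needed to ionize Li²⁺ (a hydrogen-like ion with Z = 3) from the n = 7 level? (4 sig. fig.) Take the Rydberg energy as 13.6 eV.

2.498 eV

E_n = −13.6 Z²/n² = −122.4/n² eV for Z = 3.
E_7 = −122.4/49 = −2.498 eV, so ionization (to E = 0) requires 2.498 eV.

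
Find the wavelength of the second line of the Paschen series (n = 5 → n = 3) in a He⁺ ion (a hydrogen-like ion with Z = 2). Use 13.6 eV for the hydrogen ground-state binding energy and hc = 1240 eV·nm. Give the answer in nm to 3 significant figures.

321 nm

The Paschen series terminates on n_f = 3; the second line has n_i = 3+2 = 5.
ΔE = 54.40 × (1/3² − 1/5²) = 3.868 eV.
λ = 1240 / 3.868 = 321 nm.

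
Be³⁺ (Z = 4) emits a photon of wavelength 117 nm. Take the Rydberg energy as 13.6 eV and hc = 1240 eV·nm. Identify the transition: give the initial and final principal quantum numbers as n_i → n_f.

The photon energy is ΔE = hc/λ = 1240 / 117 = 10.60 eV.
With Z = 4, ΔE = 217.6 × (1/n_f² − 1/n_i²), so 1/n_f² − 1/n_i² = 0.04871.
Trying n_f = 3 gives 1/n_i² = 0.06241, i.e. n_i ≈ 4; this pair matches.

n_i = 4, n_f = 3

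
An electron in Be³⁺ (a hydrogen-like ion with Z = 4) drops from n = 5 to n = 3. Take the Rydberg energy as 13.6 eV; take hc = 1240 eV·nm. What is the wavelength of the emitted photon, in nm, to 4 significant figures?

80.14 nm

For Z = 4 the level energies scale as Z², so the effective Rydberg energy is 13.6 × 16 = 217.6 eV.
ΔE = 217.6 × (1/3² − 1/5²) = 217.6 × 0.07111 = 15.47 eV.
λ = hc/ΔE = 1240 / 15.47 = 80.14 nm.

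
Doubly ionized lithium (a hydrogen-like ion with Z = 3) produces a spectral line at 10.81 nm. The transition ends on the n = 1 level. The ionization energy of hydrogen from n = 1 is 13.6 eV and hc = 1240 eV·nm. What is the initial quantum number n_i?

The photon energy is ΔE = hc/λ = 1240 / 10.81 = 114.7 eV.
With Z = 3, ΔE = 122.4 × (1/n_f² − 1/n_i²), so 1/n_f² − 1/n_i² = 0.9372.
With n_f = 1: 1/n_i² = 1/1 − 0.9372 = 0.06284, so n_i ≈ 3.99.

n_i = 4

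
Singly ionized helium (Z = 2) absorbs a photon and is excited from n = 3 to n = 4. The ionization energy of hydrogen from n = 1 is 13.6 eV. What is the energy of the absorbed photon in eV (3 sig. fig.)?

The Bohr energies scale as Z², so for Z = 2: E_n = −54.40/n² eV.
E_4 = −54.40/16 = −3.400 eV and E_3 = −54.40/9 = −6.044 eV.
The photon energy is |E_4 − E_3| = 2.64 eV.

2.64 eV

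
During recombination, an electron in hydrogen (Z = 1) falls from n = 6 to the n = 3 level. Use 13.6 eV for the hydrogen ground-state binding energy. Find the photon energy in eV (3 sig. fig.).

1.13 eV

E_6 = −13.60/36 = −0.3778 eV and E_3 = −13.60/9 = −1.511 eV.
The photon energy is |E_6 − E_3| = 1.13 eV.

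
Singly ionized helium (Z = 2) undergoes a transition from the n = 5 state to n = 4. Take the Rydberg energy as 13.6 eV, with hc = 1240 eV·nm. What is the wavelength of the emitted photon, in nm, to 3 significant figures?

For Z = 2 the level energies scale as Z², so the effective Rydberg energy is 13.6 × 4 = 54.40 eV.
ΔE = 54.40 × (1/4² − 1/5²) = 54.40 × 0.02250 = 1.224 eV.
λ = hc/ΔE = 1240 / 1.224 = 1010 nm.

1010 nm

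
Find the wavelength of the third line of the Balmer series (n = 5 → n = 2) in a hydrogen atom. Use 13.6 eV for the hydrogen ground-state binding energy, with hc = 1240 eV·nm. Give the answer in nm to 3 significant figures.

The Balmer series terminates on n_f = 2; the third line has n_i = 2+3 = 5.
ΔE = 13.60 × (1/2² − 1/5²) = 2.856 eV.
λ = 1240 / 2.856 = 434 nm.

434 nm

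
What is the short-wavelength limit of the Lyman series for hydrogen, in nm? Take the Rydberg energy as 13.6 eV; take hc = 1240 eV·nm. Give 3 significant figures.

91.2 nm

The Lyman series has lower level n_f = 1; the series limit corresponds to n_i → ∞.
ΔE_max = 13.6 × 1 / 1² = 13.60 eV.
λ_min = 1240 / 13.60 = 91.2 nm.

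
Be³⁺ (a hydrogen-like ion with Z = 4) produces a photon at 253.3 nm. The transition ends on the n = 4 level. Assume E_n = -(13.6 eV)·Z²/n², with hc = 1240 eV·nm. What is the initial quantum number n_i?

The photon energy is ΔE = hc/λ = 1240 / 253.3 = 4.895 eV.
With Z = 4, ΔE = 217.6 × (1/n_f² − 1/n_i²), so 1/n_f² − 1/n_i² = 0.02250.
With n_f = 4: 1/n_i² = 1/16 − 0.02250 = 0.04000, so n_i ≈ 5.00.

n_i = 5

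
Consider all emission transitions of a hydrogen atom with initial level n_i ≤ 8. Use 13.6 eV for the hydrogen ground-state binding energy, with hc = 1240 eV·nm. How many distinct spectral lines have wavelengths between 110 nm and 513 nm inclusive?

Enumerate all n_i → n_f pairs with 1 ≤ n_f < n_i ≤ 8 and compute λ = 1240 / [13.6·1·(1/n_f² − 1/n_i²)].
Lines falling in [110, 513] nm: 2→1 (121.6 nm), 8→2 (389.0 nm), 7→2 (397.1 nm), 6→2 (410.3 nm), 5→2 (434.2 nm), 4→2 (486.3 nm).

6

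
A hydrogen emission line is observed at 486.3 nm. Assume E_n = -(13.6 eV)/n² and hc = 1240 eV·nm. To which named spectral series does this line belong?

ΔE = 1240/486.3 = 2.550 eV.
This matches 13.6 × (1/2² − 1/4²), so n_f = 2: the Balmer series.

Balmer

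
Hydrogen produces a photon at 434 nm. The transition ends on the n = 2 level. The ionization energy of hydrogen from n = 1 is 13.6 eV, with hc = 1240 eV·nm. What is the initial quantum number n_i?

The photon energy is ΔE = hc/λ = 1240 / 434 = 2.857 eV.
With Z = 1, ΔE = 13.60 × (1/n_f² − 1/n_i²), so 1/n_f² − 1/n_i² = 0.2101.
With n_f = 2: 1/n_i² = 1/4 − 0.2101 = 0.03992, so n_i ≈ 5.01.

n_i = 5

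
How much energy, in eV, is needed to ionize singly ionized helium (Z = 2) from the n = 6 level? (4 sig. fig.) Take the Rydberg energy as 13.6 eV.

1.511 eV

E_n = −13.6 Z²/n² = −54.40/n² eV for Z = 2.
E_6 = −54.40/36 = −1.511 eV, so ionization (to E = 0) requires 1.511 eV.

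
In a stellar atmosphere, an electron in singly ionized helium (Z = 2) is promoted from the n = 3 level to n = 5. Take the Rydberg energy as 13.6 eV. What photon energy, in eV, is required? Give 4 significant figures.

The Bohr energies scale as Z², so for Z = 2: E_n = −54.40/n² eV.
E_5 = −54.40/25 = −2.176 eV and E_3 = −54.40/9 = −6.044 eV.
The photon energy is |E_5 − E_3| = 3.868 eV.

3.868 eV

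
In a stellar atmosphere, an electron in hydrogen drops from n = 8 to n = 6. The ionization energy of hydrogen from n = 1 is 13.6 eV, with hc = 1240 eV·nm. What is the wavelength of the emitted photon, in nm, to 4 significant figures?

7503 nm

ΔE = 13.60 × (1/6² − 1/8²) = 13.60 × 0.01215 = 0.1653 eV.
λ = hc/ΔE = 1240 / 0.1653 = 7503 nm.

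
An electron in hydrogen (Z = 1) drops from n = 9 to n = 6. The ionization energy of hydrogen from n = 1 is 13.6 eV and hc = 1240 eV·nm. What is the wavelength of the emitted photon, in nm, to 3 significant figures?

ΔE = 13.60 × (1/6² − 1/9²) = 13.60 × 0.01543 = 0.2099 eV.
λ = hc/ΔE = 1240 / 0.2099 = 5910 nm.

5910 nm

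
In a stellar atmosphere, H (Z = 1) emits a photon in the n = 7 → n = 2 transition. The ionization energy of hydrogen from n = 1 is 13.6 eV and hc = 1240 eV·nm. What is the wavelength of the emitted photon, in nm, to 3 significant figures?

ΔE = 13.60 × (1/2² − 1/7²) = 13.60 × 0.2296 = 3.122 eV.
λ = hc/ΔE = 1240 / 3.122 = 397 nm.
This line belongs to the Balmer series.

397 nm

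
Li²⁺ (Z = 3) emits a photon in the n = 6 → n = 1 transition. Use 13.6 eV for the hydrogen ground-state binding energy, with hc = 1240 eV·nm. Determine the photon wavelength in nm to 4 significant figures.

10.42 nm

For Z = 3 the level energies scale as Z², so the effective Rydberg energy is 13.6 × 9 = 122.4 eV.
ΔE = 122.4 × (1/1² − 1/6²) = 122.4 × 0.9722 = 119.0 eV.
λ = hc/ΔE = 1240 / 119.0 = 10.42 nm.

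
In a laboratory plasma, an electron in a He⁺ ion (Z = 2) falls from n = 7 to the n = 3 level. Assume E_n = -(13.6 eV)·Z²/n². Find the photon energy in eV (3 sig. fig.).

4.93 eV

The Bohr energies scale as Z², so for Z = 2: E_n = −54.40/n² eV.
E_7 = −54.40/49 = −1.110 eV and E_3 = −54.40/9 = −6.044 eV.
The photon energy is |E_7 − E_3| = 4.93 eV.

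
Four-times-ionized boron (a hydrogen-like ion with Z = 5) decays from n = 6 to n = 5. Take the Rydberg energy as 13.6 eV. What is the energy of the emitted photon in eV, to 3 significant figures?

4.16 eV

The Bohr energies scale as Z², so for Z = 5: E_n = −340.0/n² eV.
E_6 = −340.0/36 = −9.444 eV and E_5 = −340.0/25 = −13.60 eV.
The photon energy is |E_6 − E_5| = 4.16 eV.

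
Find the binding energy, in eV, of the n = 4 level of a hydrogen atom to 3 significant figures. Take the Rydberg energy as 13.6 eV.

E_4 = −13.60/16 = −0.850 eV, so ionization (to E = 0) requires 0.850 eV.

0.850 eV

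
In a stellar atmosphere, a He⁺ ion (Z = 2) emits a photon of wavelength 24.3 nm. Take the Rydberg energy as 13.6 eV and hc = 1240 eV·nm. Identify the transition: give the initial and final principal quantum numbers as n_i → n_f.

n_i = 4, n_f = 1

The photon energy is ΔE = hc/λ = 1240 / 24.3 = 51.03 eV.
With Z = 2, ΔE = 54.40 × (1/n_f² − 1/n_i²), so 1/n_f² − 1/n_i² = 0.9380.
Trying n_f = 1 gives 1/n_i² = 0.06197, i.e. n_i ≈ 4; this pair matches.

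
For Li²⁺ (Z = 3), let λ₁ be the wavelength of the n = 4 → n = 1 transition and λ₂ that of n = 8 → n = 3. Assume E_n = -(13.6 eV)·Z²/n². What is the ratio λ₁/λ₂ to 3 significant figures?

0.102

λ ∝ 1/ΔE ∝ 1/(1/n_f² − 1/n_i²), and the Z² and hc factors cancel in the ratio.
λ₁/λ₂ = (1/3² − 1/8²)/(1/1² − 1/4²) = 0.09549/0.9375 = 0.102.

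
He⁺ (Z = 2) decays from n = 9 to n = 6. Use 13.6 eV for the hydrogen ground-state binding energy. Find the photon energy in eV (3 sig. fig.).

0.840 eV

The Bohr energies scale as Z², so for Z = 2: E_n = −54.40/n² eV.
E_9 = −54.40/81 = −0.6716 eV and E_6 = −54.40/36 = −1.511 eV.
The photon energy is |E_9 − E_6| = 0.840 eV.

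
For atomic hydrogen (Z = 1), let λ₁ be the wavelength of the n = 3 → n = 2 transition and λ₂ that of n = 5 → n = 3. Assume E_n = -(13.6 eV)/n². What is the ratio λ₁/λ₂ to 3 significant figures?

λ ∝ 1/ΔE ∝ 1/(1/n_f² − 1/n_i²), and the Z² and hc factors cancel in the ratio.
λ₁/λ₂ = (1/3² − 1/5²)/(1/2² − 1/3²) = 0.07111/0.1389 = 0.512.

0.512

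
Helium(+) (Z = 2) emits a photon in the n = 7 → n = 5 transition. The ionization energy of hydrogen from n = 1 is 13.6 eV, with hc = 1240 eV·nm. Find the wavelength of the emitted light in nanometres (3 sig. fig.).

For Z = 2 the level energies scale as Z², so the effective Rydberg energy is 13.6 × 4 = 54.40 eV.
ΔE = 54.40 × (1/5² − 1/7²) = 54.40 × 0.01959 = 1.066 eV.
λ = hc/ΔE = 1240 / 1.066 = 1160 nm.

1160 nm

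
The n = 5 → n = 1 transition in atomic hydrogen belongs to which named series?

Lyman

The series is set by the lower level: n_f = 1 is the Lyman series.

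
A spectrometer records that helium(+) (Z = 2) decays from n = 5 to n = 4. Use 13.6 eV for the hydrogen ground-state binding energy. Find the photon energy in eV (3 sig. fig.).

1.22 eV

The Bohr energies scale as Z², so for Z = 2: E_n = −54.40/n² eV.
E_5 = −54.40/25 = −2.176 eV and E_4 = −54.40/16 = −3.400 eV.
The photon energy is |E_5 − E_4| = 1.22 eV.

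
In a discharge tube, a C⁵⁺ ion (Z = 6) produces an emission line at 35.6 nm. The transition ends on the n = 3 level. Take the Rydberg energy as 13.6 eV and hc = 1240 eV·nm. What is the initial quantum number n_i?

The photon energy is ΔE = hc/λ = 1240 / 35.6 = 34.83 eV.
With Z = 6, ΔE = 489.6 × (1/n_f² − 1/n_i²), so 1/n_f² − 1/n_i² = 0.07114.
With n_f = 3: 1/n_i² = 1/9 − 0.07114 = 0.03997, so n_i ≈ 5.00.

n_i = 5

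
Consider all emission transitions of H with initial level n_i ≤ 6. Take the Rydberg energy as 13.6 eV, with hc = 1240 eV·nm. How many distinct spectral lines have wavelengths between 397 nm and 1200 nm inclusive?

Enumerate all n_i → n_f pairs with 1 ≤ n_f < n_i ≤ 6 and compute λ = 1240 / [13.6·1·(1/n_f² − 1/n_i²)].
Lines falling in [397, 1200] nm: 6→2 (410.3 nm), 5→2 (434.2 nm), 4→2 (486.3 nm), 3→2 (656.5 nm), 6→3 (1094 nm).

5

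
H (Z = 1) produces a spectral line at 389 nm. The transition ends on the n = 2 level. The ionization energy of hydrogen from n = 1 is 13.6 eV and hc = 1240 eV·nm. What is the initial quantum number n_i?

n_i = 8

The photon energy is ΔE = hc/λ = 1240 / 389 = 3.188 eV.
With Z = 1, ΔE = 13.60 × (1/n_f² − 1/n_i²), so 1/n_f² − 1/n_i² = 0.2344.
With n_f = 2: 1/n_i² = 1/4 − 0.2344 = 0.01561, so n_i ≈ 8.00.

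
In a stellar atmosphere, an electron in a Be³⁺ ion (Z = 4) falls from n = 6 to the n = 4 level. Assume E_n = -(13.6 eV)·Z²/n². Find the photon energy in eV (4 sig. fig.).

The Bohr energies scale as Z², so for Z = 4: E_n = −217.6/n² eV.
E_6 = −217.6/36 = −6.044 eV and E_4 = −217.6/16 = −13.60 eV.
The photon energy is |E_6 − E_4| = 7.556 eV.

7.556 eV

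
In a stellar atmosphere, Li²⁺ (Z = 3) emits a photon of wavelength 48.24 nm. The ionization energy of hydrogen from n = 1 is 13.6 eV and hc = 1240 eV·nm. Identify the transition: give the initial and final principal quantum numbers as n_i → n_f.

The photon energy is ΔE = hc/λ = 1240 / 48.24 = 25.70 eV.
With Z = 3, ΔE = 122.4 × (1/n_f² − 1/n_i²), so 1/n_f² − 1/n_i² = 0.2100.
Trying n_f = 2 gives 1/n_i² = 0.03999, i.e. n_i ≈ 5; this pair matches.

n_i = 5, n_f = 2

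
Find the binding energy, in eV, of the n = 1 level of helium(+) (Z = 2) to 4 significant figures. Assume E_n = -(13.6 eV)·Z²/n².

E_n = −13.6 Z²/n² = −54.40/n² eV for Z = 2.
E_1 = −54.40/1 = −54.40 eV, so ionization (to E = 0) requires 54.40 eV.

54.40 eV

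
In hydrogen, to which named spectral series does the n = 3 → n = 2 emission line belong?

The series is set by the lower level: n_f = 2 is the Balmer series.

Balmer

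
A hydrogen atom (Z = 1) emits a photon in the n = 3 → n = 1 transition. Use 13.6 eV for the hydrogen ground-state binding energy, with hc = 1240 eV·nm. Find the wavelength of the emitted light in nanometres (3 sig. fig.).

103 nm

ΔE = 13.60 × (1/1² − 1/3²) = 13.60 × 0.8889 = 12.09 eV.
λ = hc/ΔE = 1240 / 12.09 = 103 nm.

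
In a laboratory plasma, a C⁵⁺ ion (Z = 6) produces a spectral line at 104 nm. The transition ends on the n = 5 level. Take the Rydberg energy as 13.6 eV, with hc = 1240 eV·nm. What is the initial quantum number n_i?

n_i = 8

The photon energy is ΔE = hc/λ = 1240 / 104 = 11.92 eV.
With Z = 6, ΔE = 489.6 × (1/n_f² − 1/n_i²), so 1/n_f² − 1/n_i² = 0.02435.
With n_f = 5: 1/n_i² = 1/25 − 0.02435 = 0.01565, so n_i ≈ 7.99.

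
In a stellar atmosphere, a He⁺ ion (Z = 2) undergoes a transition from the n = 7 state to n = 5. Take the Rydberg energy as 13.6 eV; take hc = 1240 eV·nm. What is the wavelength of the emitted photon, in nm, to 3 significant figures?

1160 nm

For Z = 2 the level energies scale as Z², so the effective Rydberg energy is 13.6 × 4 = 54.40 eV.
ΔE = 54.40 × (1/5² − 1/7²) = 54.40 × 0.01959 = 1.066 eV.
λ = hc/ΔE = 1240 / 1.066 = 1160 nm.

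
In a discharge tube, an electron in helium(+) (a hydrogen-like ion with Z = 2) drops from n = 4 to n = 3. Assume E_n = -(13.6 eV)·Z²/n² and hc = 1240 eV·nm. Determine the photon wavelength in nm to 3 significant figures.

469 nm

For Z = 2 the level energies scale as Z², so the effective Rydberg energy is 13.6 × 4 = 54.40 eV.
ΔE = 54.40 × (1/3² − 1/4²) = 54.40 × 0.04861 = 2.644 eV.
λ = hc/ΔE = 1240 / 2.644 = 469 nm.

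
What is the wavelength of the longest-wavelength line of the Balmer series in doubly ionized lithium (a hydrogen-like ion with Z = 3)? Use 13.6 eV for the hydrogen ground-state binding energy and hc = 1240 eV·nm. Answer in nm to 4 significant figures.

72.94 nm

The Balmer series terminates on n_f = 2; the first line has n_i = 2+1 = 3.
ΔE = 122.4 × (1/2² − 1/3²) = 17.00 eV.
λ = 1240 / 17.00 = 72.94 nm.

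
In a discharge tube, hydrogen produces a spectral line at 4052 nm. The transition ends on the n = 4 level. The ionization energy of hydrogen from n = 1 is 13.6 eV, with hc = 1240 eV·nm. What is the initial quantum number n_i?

The photon energy is ΔE = hc/λ = 1240 / 4052 = 0.3060 eV.
With Z = 1, ΔE = 13.60 × (1/n_f² − 1/n_i²), so 1/n_f² − 1/n_i² = 0.02250.
With n_f = 4: 1/n_i² = 1/16 − 0.02250 = 0.04000, so n_i ≈ 5.00.

n_i = 5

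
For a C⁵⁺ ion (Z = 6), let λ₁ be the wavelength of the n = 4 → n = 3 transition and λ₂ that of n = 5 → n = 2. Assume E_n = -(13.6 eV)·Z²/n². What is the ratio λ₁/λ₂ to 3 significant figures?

4.32

λ ∝ 1/ΔE ∝ 1/(1/n_f² − 1/n_i²), and the Z² and hc factors cancel in the ratio.
λ₁/λ₂ = (1/2² − 1/5²)/(1/3² − 1/4²) = 0.2100/0.04861 = 4.32.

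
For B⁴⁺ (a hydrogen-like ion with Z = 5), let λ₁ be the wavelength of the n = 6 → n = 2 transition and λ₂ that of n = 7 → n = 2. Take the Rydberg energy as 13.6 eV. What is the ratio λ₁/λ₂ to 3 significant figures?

1.03

λ ∝ 1/ΔE ∝ 1/(1/n_f² − 1/n_i²), and the Z² and hc factors cancel in the ratio.
λ₁/λ₂ = (1/2² − 1/7²)/(1/2² − 1/6²) = 0.2296/0.2222 = 1.03.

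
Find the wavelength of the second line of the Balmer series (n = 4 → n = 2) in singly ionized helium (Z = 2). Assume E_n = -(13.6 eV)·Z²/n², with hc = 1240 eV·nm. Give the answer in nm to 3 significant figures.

122 nm

The Balmer series terminates on n_f = 2; the second line has n_i = 2+2 = 4.
ΔE = 54.40 × (1/2² − 1/4²) = 10.20 eV.
λ = 1240 / 10.20 = 122 nm.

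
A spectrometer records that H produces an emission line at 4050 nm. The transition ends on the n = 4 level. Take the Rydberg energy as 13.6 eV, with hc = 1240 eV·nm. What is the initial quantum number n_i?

The photon energy is ΔE = hc/λ = 1240 / 4050 = 0.3062 eV.
With Z = 1, ΔE = 13.60 × (1/n_f² − 1/n_i²), so 1/n_f² − 1/n_i² = 0.02251.
With n_f = 4: 1/n_i² = 1/16 − 0.02251 = 0.03999, so n_i ≈ 5.00.

n_i = 5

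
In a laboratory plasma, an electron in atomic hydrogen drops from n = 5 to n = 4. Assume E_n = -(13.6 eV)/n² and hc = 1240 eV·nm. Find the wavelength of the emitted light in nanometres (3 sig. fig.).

4050 nm

ΔE = 13.60 × (1/4² − 1/5²) = 13.60 × 0.02250 = 0.3060 eV.
λ = hc/ΔE = 1240 / 0.3060 = 4050 nm.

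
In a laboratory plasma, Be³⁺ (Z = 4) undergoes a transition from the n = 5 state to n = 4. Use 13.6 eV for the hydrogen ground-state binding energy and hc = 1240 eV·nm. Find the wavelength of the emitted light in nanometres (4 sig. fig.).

For Z = 4 the level energies scale as Z², so the effective Rydberg energy is 13.6 × 16 = 217.6 eV.
ΔE = 217.6 × (1/4² − 1/5²) = 217.6 × 0.02250 = 4.896 eV.
λ = hc/ΔE = 1240 / 4.896 = 253.3 nm.

253.3 nm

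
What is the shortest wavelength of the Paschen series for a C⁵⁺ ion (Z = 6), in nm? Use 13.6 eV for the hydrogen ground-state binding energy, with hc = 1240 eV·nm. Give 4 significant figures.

22.79 nm

The Paschen series has lower level n_f = 3; the series limit corresponds to n_i → ∞.
ΔE_max = 13.6 × 36 / 3² = 54.40 eV.
λ_min = 1240 / 54.40 = 22.79 nm.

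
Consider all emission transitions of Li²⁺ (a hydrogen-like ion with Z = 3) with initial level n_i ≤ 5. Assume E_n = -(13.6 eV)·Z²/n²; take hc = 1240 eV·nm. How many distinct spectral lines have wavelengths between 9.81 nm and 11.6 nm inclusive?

Enumerate all n_i → n_f pairs with 1 ≤ n_f < n_i ≤ 5 and compute λ = 1240 / [13.6·9·(1/n_f² − 1/n_i²)].
Lines falling in [9.81, 11.6] nm: 5→1 (10.55 nm), 4→1 (10.81 nm), 3→1 (11.40 nm).

3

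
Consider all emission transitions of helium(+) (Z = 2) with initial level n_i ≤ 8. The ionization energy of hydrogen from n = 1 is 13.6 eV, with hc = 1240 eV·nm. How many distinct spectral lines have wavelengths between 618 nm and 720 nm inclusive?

1

Enumerate all n_i → n_f pairs with 1 ≤ n_f < n_i ≤ 8 and compute λ = 1240 / [13.6·4·(1/n_f² − 1/n_i²)].
Lines falling in [618, 720] nm: 6→4 (656.5 nm).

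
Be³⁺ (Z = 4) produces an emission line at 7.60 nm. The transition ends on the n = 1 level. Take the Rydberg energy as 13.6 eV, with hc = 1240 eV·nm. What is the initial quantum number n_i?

The photon energy is ΔE = hc/λ = 1240 / 7.60 = 163.2 eV.
With Z = 4, ΔE = 217.6 × (1/n_f² − 1/n_i²), so 1/n_f² − 1/n_i² = 0.7498.
With n_f = 1: 1/n_i² = 1/1 − 0.7498 = 0.2502, so n_i ≈ 2.00.

n_i = 2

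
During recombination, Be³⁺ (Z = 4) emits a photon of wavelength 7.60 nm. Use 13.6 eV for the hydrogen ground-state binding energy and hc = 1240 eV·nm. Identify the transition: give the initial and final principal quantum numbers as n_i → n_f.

n_i = 2, n_f = 1

The photon energy is ΔE = hc/λ = 1240 / 7.60 = 163.2 eV.
With Z = 4, ΔE = 217.6 × (1/n_f² − 1/n_i²), so 1/n_f² − 1/n_i² = 0.7498.
Trying n_f = 1 gives 1/n_i² = 0.2502, i.e. n_i ≈ 2; this pair matches.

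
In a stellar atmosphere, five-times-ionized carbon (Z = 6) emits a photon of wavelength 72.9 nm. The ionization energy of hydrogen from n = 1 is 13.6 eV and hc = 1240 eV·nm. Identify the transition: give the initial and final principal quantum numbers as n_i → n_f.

The photon energy is ΔE = hc/λ = 1240 / 72.9 = 17.01 eV.
With Z = 6, ΔE = 489.6 × (1/n_f² − 1/n_i²), so 1/n_f² − 1/n_i² = 0.03474.
Trying n_f = 4 gives 1/n_i² = 0.02776, i.e. n_i ≈ 6; this pair matches.

n_i = 6, n_f = 4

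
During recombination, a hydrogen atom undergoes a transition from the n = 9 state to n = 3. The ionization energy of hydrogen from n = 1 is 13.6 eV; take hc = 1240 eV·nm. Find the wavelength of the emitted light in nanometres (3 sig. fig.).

ΔE = 13.60 × (1/3² − 1/9²) = 13.60 × 0.09877 = 1.343 eV.
λ = hc/ΔE = 1240 / 1.343 = 923 nm.
This line belongs to the Paschen series.

923 nm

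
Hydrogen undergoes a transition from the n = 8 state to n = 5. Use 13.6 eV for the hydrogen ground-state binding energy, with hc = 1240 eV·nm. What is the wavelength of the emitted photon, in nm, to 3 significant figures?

ΔE = 13.60 × (1/5² − 1/8²) = 13.60 × 0.02438 = 0.3315 eV.
λ = hc/ΔE = 1240 / 0.3315 = 3740 nm.
This line belongs to the Pfund series.

3740 nm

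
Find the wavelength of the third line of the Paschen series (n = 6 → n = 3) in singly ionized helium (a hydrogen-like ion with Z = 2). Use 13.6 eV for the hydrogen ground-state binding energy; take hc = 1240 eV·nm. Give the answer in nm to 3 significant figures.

274 nm

The Paschen series terminates on n_f = 3; the third line has n_i = 3+3 = 6.
ΔE = 54.40 × (1/3² − 1/6²) = 4.533 eV.
λ = 1240 / 4.533 = 274 nm.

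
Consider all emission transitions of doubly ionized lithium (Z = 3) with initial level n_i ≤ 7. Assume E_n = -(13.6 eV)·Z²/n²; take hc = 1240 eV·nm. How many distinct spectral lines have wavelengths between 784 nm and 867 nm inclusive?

Enumerate all n_i → n_f pairs with 1 ≤ n_f < n_i ≤ 7 and compute λ = 1240 / [13.6·9·(1/n_f² − 1/n_i²)].
Lines falling in [784, 867] nm: 6→5 (828.9 nm).

1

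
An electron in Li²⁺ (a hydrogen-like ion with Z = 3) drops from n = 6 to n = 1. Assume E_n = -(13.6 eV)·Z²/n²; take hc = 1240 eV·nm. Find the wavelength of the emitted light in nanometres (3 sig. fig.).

For Z = 3 the level energies scale as Z², so the effective Rydberg energy is 13.6 × 9 = 122.4 eV.
ΔE = 122.4 × (1/1² − 1/6²) = 122.4 × 0.9722 = 119.0 eV.
λ = hc/ΔE = 1240 / 119.0 = 10.4 nm.

10.4 nm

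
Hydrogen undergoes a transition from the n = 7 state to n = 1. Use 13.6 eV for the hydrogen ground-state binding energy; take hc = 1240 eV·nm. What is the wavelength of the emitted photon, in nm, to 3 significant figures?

93.1 nm

ΔE = 13.60 × (1/1² − 1/7²) = 13.60 × 0.9796 = 13.32 eV.
λ = hc/ΔE = 1240 / 13.32 = 93.1 nm.
This line belongs to the Lyman series.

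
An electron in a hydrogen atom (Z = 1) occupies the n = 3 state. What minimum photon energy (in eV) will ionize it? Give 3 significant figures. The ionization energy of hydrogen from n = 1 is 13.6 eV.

1.51 eV

E_3 = −13.60/9 = −1.51 eV, so ionization (to E = 0) requires 1.51 eV.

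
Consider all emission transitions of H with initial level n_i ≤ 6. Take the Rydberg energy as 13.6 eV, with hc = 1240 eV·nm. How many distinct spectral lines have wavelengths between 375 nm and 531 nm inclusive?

3

Enumerate all n_i → n_f pairs with 1 ≤ n_f < n_i ≤ 6 and compute λ = 1240 / [13.6·1·(1/n_f² − 1/n_i²)].
Lines falling in [375, 531] nm: 6→2 (410.3 nm), 5→2 (434.2 nm), 4→2 (486.3 nm).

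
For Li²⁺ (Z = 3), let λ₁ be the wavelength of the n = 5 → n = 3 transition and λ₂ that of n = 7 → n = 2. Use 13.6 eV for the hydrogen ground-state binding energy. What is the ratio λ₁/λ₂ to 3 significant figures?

λ ∝ 1/ΔE ∝ 1/(1/n_f² − 1/n_i²), and the Z² and hc factors cancel in the ratio.
λ₁/λ₂ = (1/2² − 1/7²)/(1/3² − 1/5²) = 0.2296/0.07111 = 3.23.

3.23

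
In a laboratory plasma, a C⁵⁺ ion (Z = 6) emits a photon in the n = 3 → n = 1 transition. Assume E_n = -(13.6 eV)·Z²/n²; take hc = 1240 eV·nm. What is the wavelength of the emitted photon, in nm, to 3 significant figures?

For Z = 6 the level energies scale as Z², so the effective Rydberg energy is 13.6 × 36 = 489.6 eV.
ΔE = 489.6 × (1/1² − 1/3²) = 489.6 × 0.8889 = 435.2 eV.
λ = hc/ΔE = 1240 / 435.2 = 2.85 nm.

2.85 nm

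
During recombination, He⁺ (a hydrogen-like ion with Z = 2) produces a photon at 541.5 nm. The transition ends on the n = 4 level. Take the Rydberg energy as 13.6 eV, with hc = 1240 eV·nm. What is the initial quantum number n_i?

The photon energy is ΔE = hc/λ = 1240 / 541.5 = 2.290 eV.
With Z = 2, ΔE = 54.40 × (1/n_f² − 1/n_i²), so 1/n_f² − 1/n_i² = 0.04209.
With n_f = 4: 1/n_i² = 1/16 − 0.04209 = 0.02041, so n_i ≈ 7.00.

n_i = 7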